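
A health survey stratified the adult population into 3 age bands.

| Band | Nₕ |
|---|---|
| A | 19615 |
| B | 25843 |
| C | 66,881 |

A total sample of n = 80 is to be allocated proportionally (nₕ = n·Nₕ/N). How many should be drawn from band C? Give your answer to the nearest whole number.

48

Share of band C = 66881/112339 = 0.59535.
Allocate 80 × 0.59535 = 47.628... → 48.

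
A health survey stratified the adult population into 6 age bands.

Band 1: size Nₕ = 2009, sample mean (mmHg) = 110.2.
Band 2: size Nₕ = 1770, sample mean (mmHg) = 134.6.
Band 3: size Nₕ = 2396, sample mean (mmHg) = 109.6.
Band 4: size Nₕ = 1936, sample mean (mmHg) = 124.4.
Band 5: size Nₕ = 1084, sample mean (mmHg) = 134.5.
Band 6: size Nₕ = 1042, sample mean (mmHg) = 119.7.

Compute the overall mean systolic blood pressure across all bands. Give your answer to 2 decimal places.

x̄_st = (Σ Nₕx̄ₕ) / (Σ Nₕ) = (2009·110.2 + 1770·134.6 + 2396·109.6 + 1936·124.4 + 1084·134.5 + 1042·119.7) / 10237
= 1233599.2 / 10237 = 120.5040... → 120.50.

120.50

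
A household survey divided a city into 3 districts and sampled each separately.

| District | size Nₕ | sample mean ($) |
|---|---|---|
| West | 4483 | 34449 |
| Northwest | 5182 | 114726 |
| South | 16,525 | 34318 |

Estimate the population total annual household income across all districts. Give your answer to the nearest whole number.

1316049949

Population total = Σ Nₕ·x̄ₕ (each stratum's size times its mean).
4483·34449 + 5182·114726 + 16525·34318 = 154434867 + 594510132 + 567104950 = 1316049949.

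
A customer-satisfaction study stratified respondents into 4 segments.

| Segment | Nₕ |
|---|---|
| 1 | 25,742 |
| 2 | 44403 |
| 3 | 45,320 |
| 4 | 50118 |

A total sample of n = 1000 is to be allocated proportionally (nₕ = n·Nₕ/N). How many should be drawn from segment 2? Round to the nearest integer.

268

N = 25742 + 44403 + 45320 + 50118 = 165583.
n_2 = 1000·44403/165583 = 268.162... → 268.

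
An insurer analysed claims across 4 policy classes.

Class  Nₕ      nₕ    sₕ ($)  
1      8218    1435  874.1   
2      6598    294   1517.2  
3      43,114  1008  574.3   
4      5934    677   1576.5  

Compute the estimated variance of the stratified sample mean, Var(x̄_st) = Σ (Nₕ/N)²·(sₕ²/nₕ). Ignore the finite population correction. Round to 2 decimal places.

273.20

N = 63864. Term for each stratum: Wₕ²sₕ²/nₕ.
Var(x̄_st) = 8.81638 + 83.57006 + 149.12193 + 31.69437 = 273.20274 → 273.20.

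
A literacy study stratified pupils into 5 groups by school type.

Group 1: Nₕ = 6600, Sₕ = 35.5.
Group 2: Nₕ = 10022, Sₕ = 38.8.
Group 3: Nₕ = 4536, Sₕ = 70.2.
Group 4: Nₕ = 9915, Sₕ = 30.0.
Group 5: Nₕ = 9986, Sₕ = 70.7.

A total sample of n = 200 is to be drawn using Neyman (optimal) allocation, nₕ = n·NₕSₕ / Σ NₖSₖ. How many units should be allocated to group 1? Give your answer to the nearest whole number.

24

Σ NₕSₕ = 6600·35.5 + 10022·38.8 + 4536·70.2 + 9915·30.0 + 9986·70.7 = 1945041.
Share for 1: 234300/1945041 = 0.12046.
n_1 = 200 × 0.12046 = 24.092... → 24.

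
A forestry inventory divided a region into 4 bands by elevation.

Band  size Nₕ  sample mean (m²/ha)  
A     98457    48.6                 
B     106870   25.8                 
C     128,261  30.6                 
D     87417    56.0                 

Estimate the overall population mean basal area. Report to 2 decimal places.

38.87

x̄_st = (Σ Nₕx̄ₕ) / (Σ Nₕ) = (98457·48.6 + 106870·25.8 + 128261·30.6 + 87417·56.0) / 421005
= 16362394.8 / 421005 = 38.8651... → 38.87.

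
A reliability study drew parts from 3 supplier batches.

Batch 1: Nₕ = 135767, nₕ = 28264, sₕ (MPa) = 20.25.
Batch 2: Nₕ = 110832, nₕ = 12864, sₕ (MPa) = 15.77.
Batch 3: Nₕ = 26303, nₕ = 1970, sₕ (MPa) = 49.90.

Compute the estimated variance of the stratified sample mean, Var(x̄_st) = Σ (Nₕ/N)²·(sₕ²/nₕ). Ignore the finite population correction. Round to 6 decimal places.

N = 272902; Wₕ = Nₕ/N.
batch 1: (135767/272902)²·20.25²/28264 = 0.003590802
batch 2: (110832/272902)²·15.77²/12864 = 0.003188631
batch 3: (26303/272902)²·49.90²/1970 = 0.011741728
Sum = 0.018521160 → 0.018521.

0.018521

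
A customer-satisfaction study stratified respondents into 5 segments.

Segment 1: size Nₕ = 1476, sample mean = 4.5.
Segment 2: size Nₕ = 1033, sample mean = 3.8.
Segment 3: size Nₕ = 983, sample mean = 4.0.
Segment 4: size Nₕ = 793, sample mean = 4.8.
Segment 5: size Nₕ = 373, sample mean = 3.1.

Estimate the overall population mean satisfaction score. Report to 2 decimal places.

N = 4658; weights Wₕ = Nₕ/N = (0.3169, 0.2218, 0.2110, 0.1702, 0.0801).
x̄_st = Σ Wₕ·x̄ₕ = 0.3169·4.5 + 0.2218·3.8 + 0.2110·4.0 + 0.1702·4.8 + 0.0801·3.1 ≈ 4.1782...
→ 4.18.

4.18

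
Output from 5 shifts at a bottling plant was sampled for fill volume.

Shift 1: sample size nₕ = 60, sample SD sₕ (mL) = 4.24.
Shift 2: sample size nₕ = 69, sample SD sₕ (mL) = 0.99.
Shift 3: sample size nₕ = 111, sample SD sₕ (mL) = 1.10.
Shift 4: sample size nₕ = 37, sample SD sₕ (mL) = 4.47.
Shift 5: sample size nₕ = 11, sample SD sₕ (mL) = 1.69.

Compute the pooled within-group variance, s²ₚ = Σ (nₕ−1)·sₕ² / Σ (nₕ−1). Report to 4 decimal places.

Degrees of freedom: 59 + 68 + 110 + 36 + 10 = 283.
Σ(nₕ−1)sₕ² = 59·17.9776 + 68·0.9801 + 110·1.21 + 36·19.9809 + 10·2.8561 = 2008.2986.
s²ₚ = 2008.2986 / 283 = 7.096461... → 7.0965.

7.0965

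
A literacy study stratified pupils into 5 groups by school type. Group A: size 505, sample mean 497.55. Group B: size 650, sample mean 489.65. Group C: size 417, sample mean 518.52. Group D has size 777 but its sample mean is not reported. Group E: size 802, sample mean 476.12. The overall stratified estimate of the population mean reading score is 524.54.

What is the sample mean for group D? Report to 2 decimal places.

624.48

N = 505 + 650 + 417 + 777 + 802 = 3151.
Overall total = μ·N = 524.54·3151 = 1652825.54.
Subtract the known strata: 505·497.55 + 650·489.65 + 417·518.52 + 802·476.12 = 1167606.33.
Remaining total for group D: 1652825.54 − 1167606.33 = 485219.21.
Divide by its size: 485219.21 / 777 = 624.4777... → 624.48.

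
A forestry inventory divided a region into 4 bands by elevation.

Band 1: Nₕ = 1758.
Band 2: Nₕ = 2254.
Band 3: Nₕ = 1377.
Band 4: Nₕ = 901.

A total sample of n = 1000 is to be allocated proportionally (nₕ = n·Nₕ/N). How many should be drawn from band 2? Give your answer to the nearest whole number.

N = 1758 + 2254 + 1377 + 901 = 6290.
n_2 = 1000·2254/6290 = 358.347... → 358.

358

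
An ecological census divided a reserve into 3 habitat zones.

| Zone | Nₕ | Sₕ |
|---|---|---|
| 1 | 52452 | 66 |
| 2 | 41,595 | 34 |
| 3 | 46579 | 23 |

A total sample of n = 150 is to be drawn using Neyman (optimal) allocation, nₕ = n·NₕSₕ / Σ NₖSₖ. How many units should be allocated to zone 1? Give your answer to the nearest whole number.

Σ NₕSₕ = 52452·66 + 41595·34 + 46579·23 = 5947379.
Share for 1: 3461832/5947379 = 0.58208.
n_1 = 150 × 0.58208 = 87.312... → 87.

87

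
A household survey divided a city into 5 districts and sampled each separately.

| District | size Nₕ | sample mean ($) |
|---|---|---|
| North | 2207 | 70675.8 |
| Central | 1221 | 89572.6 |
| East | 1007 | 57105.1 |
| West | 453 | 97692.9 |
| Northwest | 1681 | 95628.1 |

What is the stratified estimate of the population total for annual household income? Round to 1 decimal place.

North: 2207·70675.8 = 155981490.6
Central: 1221·89572.6 = 109368144.6
East: 1007·57105.1 = 57504835.7
West: 453·97692.9 = 44254883.7
Northwest: 1681·95628.1 = 160750836.1
τ̂ = Σ Nₕx̄ₕ = 527860190.7.

527860190.7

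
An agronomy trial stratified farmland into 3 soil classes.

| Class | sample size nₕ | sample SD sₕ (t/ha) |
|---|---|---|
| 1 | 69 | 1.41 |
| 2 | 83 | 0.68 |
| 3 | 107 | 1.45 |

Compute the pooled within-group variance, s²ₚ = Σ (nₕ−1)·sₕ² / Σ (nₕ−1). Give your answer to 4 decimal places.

1: (69−1)·1.41² = 68·1.9881 = 135.1908
2: (83−1)·0.68² = 82·0.4624 = 37.9168
3: (107−1)·1.45² = 106·2.1025 = 222.865
Numerator = 395.9726; denominator = Σ(nₕ−1) = 256.
s²ₚ = 395.9726/256 = 1.546768... → 1.5468.

1.5468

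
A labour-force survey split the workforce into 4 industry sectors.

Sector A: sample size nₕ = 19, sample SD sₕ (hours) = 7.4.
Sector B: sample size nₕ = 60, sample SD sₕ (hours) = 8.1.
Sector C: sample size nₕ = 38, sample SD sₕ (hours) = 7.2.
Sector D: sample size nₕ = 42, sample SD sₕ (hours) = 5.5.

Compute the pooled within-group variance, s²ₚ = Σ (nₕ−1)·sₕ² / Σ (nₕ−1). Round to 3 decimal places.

51.710

A: (19−1)·7.4² = 18·54.76 = 985.68
B: (60−1)·8.1² = 59·65.61 = 3870.99
C: (38−1)·7.2² = 37·51.84 = 1918.08
D: (42−1)·5.5² = 41·30.25 = 1240.25
Numerator = 8015; denominator = Σ(nₕ−1) = 155.
s²ₚ = 8015/155 = 51.70968... → 51.710.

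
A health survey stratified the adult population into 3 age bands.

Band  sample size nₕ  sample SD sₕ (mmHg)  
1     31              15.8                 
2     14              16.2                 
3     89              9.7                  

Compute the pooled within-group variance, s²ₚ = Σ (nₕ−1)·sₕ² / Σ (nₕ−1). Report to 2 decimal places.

1: (31−1)·15.8² = 30·249.64 = 7489.2
2: (14−1)·16.2² = 13·262.44 = 3411.72
3: (89−1)·9.7² = 88·94.09 = 8279.92
Numerator = 19180.84; denominator = Σ(nₕ−1) = 131.
s²ₚ = 19180.84/131 = 146.4186... → 146.42.

146.42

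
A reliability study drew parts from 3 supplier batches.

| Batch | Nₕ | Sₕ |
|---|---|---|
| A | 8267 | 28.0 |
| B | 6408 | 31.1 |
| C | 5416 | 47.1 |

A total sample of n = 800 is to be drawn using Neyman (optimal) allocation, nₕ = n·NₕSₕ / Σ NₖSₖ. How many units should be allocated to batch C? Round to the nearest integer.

A: NₕSₕ = 8267·28.0 = 231476
B: NₕSₕ = 6408·31.1 = 199288.8
C: NₕSₕ = 5416·47.1 = 255093.6
Σ NₕSₕ = 685858.4.
n_C = 800·255093.6/685858.4 = 297.547... → 298.

298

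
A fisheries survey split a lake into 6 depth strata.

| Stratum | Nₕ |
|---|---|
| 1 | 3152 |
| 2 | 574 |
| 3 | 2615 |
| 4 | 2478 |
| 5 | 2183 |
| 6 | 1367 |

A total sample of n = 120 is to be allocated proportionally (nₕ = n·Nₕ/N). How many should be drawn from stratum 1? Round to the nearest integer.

N = 3152 + 574 + 2615 + 2478 + 2183 + 1367 = 12369.
n_1 = 120·3152/12369 = 30.580... → 31.

31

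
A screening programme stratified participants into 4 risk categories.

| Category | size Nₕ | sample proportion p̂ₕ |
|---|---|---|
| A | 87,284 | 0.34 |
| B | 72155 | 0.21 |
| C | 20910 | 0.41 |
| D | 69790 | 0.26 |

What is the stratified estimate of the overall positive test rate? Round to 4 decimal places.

Wₕ = Nₕ/N with N = 250139: 0.3489, 0.2885, 0.0836, 0.2790.
p̂_st = 0.3489·0.34 + 0.2885·0.21 + 0.0836·0.41 + 0.2790·0.26 ≈ 0.286031... → 0.2860.

0.2860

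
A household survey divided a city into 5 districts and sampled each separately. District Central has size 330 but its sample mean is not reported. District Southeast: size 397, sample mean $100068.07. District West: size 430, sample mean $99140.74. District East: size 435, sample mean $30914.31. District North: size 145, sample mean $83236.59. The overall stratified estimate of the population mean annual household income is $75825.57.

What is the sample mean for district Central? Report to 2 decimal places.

72225.58

N = 330 + 397 + 430 + 435 + 145 = 1737.
Overall total = μ·N = 75825.57·1737 = 131709015.09.
Subtract the known strata: 397·100068.07 + 430·99140.74 + 435·30914.31 + 145·83236.59 = 107874572.39.
Remaining total for district Central: 131709015.09 − 107874572.39 = 23834442.7.
Divide by its size: 23834442.7 / 330 = 72225.5839... → 72225.58.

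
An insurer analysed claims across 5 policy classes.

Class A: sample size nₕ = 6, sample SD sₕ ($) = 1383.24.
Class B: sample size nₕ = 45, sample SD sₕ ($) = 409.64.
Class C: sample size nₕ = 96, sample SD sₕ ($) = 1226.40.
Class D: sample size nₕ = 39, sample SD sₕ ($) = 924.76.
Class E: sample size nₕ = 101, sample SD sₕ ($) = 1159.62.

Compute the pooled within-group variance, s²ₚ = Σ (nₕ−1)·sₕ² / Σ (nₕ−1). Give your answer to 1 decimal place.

A: (6−1)·1383.24² = 5·1913352.8976 = 9566764.488
B: (45−1)·409.64² = 44·167804.9296 = 7383416.9024
C: (96−1)·1226.40² = 95·1504056.96 = 142885411.2
D: (39−1)·924.76² = 38·855181.0576 = 32496880.1888
E: (101−1)·1159.62² = 100·1344718.5444 = 134471854.44
Numerator = 326804327.2192; denominator = Σ(nₕ−1) = 282.
s²ₚ = 326804327.2192/282 = 1158880.593... → 1158880.6.

1158880.6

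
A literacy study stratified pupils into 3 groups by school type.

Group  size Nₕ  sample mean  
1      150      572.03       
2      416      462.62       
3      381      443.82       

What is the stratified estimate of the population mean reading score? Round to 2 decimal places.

N = 150 + 416 + 381 = 947.
Overall mean = Σ (Nₕ/N)·x̄ₕ — weight by population share, not a simple average.
Σ Nₕx̄ₕ = 150·572.03 + 416·462.62 + 381·443.82 = 85804.5 + 192449.92 + 169095.42 = 447349.84.
Divide by N: 447349.84 / 947 = 472.3863... → 472.39.

472.39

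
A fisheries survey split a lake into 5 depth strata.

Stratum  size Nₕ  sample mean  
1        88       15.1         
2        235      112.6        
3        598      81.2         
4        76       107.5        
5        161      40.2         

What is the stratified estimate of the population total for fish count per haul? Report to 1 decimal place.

90989.6

1: 88·15.1 = 1328.8
2: 235·112.6 = 26461
3: 598·81.2 = 48557.6
4: 76·107.5 = 8170
5: 161·40.2 = 6472.2
τ̂ = Σ Nₕx̄ₕ = 90989.6.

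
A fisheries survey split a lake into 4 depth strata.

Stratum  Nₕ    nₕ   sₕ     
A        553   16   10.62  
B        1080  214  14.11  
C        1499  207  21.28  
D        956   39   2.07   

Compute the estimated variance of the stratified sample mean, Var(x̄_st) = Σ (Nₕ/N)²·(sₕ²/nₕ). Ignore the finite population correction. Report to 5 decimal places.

0.49407

N = 4088. Term for each stratum: Wₕ²sₕ²/nₕ.
Var(x̄_st) = 0.12899044 + 0.06493308 + 0.29414021 + 0.00600856 = 0.49407228 → 0.49407.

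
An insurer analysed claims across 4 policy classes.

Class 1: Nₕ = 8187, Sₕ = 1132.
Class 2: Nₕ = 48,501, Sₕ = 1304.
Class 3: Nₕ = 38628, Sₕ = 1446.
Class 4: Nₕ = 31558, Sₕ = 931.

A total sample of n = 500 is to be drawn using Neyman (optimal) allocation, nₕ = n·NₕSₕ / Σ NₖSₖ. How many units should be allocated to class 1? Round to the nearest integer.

29

1: NₕSₕ = 8187·1132 = 9267684
2: NₕSₕ = 48501·1304 = 63245304
3: NₕSₕ = 38628·1446 = 55856088
4: NₕSₕ = 31558·931 = 29380498
Σ NₕSₕ = 157749574.
n_1 = 500·9267684/157749574 = 29.375... → 29.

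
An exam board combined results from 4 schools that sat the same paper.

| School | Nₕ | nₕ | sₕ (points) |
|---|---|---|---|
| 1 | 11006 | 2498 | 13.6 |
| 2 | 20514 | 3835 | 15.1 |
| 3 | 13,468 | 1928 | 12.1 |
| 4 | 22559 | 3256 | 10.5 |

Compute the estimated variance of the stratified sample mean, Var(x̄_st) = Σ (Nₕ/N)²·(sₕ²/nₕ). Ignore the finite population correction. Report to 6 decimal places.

N = 67547. Term for each stratum: Wₕ²sₕ²/nₕ.
Var(x̄_st) = 0.001965768 + 0.005483743 + 0.003018963 + 0.003776781 = 0.014245255 → 0.014245.

0.014245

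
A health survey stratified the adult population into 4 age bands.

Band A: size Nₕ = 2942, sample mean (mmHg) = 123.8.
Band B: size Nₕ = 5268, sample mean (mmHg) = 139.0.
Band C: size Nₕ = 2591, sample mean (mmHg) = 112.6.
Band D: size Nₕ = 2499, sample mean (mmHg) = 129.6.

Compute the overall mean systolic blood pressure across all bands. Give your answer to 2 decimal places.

128.73

N = 2942 + 5268 + 2591 + 2499 = 13300.
Overall mean = Σ (Nₕ/N)·x̄ₕ — weight by population share, not a simple average.
Σ Nₕx̄ₕ = 2942·123.8 + 5268·139.0 + 2591·112.6 + 2499·129.6 = 364219.6 + 732252 + 291746.6 + 323870.4 = 1712088.6.
Divide by N: 1712088.6 / 13300 = 128.7285... → 128.73.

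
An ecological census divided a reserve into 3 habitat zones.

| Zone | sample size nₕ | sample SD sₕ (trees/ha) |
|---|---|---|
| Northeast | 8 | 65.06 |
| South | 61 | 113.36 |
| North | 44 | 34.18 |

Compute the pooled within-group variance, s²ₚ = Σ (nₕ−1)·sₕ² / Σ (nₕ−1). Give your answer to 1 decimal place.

7735.4

Degrees of freedom: 7 + 60 + 43 = 110.
Σ(nₕ−1)sₕ² = 7·4232.8036 + 60·12850.4896 + 43·1168.2724 = 850894.7144.
s²ₚ = 850894.7144 / 110 = 7735.406... → 7735.4.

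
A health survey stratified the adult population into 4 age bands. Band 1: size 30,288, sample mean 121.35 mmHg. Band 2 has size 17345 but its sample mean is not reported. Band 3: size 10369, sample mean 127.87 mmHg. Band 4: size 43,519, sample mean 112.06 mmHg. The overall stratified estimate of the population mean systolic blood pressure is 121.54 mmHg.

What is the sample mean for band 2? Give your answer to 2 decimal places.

N = 30288 + 17345 + 10369 + 43519 = 101521.
Overall total = μ·N = 121.54·101521 = 12338862.34.
Subtract the known strata: 30288·121.35 + 10369·127.87 + 43519·112.06 = 9878071.97.
Remaining total for band 2: 12338862.34 − 9878071.97 = 2460790.37.
Divide by its size: 2460790.37 / 17345 = 141.8732... → 141.87.

141.87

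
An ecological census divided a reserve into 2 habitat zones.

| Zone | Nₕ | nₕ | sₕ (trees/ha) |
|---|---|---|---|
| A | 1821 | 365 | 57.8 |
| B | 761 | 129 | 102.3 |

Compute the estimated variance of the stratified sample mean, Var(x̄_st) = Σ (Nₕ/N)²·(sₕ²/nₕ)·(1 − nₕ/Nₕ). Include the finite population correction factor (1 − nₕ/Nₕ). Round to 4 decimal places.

N = 2582; Wₕ = Nₕ/N.
zone A: (1821/2582)²·57.8²/365·(1 − 365/1821) = 3.6401699
zone B: (761/2582)²·102.3²/129·(1 − 129/761) = 5.8526266
Sum = 9.4927965 → 9.4928.

9.4928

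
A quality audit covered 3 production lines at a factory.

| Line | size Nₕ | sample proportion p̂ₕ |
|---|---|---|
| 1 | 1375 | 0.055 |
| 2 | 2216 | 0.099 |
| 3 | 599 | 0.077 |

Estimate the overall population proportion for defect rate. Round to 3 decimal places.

0.081

Wₕ = Nₕ/N with N = 4190: 0.3282, 0.5289, 0.1430.
p̂_st = 0.3282·0.055 + 0.5289·0.099 + 0.1430·0.077 ≈ 0.08142... → 0.081.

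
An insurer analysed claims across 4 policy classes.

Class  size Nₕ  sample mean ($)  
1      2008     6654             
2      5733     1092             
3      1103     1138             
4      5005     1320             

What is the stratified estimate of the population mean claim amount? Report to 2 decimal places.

1984.51

N = 2008 + 5733 + 1103 + 5005 = 13849.
Overall mean = Σ (Nₕ/N)·x̄ₕ — weight by population share, not a simple average.
Σ Nₕx̄ₕ = 2008·6654 + 5733·1092 + 1103·1138 + 5005·1320 = 13361232 + 6260436 + 1255214 + 6606600 = 27483482.
Divide by N: 27483482 / 13849 = 1984.5102... → 1984.51.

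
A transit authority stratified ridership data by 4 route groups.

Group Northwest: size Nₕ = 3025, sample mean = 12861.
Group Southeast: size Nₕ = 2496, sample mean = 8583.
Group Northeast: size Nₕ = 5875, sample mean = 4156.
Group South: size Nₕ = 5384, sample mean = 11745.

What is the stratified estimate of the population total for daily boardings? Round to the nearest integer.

147979273

Population total = Σ Nₕ·x̄ₕ (each stratum's size times its mean).
3025·12861 + 2496·8583 + 5875·4156 + 5384·11745 = 38904525 + 21423168 + 24416500 + 63235080 = 147979273.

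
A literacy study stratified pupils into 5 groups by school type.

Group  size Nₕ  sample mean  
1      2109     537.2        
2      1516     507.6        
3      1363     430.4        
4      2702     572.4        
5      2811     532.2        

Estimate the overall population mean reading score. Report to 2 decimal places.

N = 2109 + 1516 + 1363 + 2702 + 2811 = 10501.
The stratified mean weights each stratum mean by its population share Nₕ/N.
Σ Nₕx̄ₕ = 2109·537.2 + 1516·507.6 + 1363·430.4 + 2702·572.4 + 2811·532.2 = 1132954.8 + 769521.6 + 586635.2 + 1546624.8 + 1496014.2 = 5531750.6.
Divide by N: 5531750.6 / 10501 = 526.7832... → 526.78.

526.78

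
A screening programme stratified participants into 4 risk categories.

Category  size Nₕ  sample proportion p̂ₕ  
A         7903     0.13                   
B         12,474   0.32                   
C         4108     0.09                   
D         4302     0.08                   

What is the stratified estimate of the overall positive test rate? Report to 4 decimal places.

N = 7903 + 12474 + 4108 + 4302 = 28787.
Overall proportion = Σ (Nₕ/N)·p̂ₕ.
Σ Nₕp̂ₕ = 1027.39 + 3991.68 + 369.72 + 344.16 = 5732.95.
5732.95 / 28787 = 0.199151... → 0.1992.

0.1992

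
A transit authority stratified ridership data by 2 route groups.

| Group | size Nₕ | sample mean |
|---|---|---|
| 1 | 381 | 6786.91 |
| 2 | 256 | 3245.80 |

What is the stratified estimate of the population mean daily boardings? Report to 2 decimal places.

x̄_st = (Σ Nₕx̄ₕ) / (Σ Nₕ) = (381·6786.91 + 256·3245.80) / 637
= 3416737.51 / 637 = 5363.7951... → 5363.80.

5363.80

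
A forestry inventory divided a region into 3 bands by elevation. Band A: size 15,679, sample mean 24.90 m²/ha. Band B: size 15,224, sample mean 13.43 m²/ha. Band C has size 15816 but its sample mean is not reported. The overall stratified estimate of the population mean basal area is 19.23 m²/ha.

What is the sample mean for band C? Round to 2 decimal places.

Σ Nₕx̄ₕ = N·μ, so 15816·x̄_C = 46719·19.23 − (15679·24.90 + 15224·13.43).
= 898406.37 − 594865.42 = 303540.95.
x̄_C = 303540.95 / 15816 = 19.1920... → 19.19.

19.19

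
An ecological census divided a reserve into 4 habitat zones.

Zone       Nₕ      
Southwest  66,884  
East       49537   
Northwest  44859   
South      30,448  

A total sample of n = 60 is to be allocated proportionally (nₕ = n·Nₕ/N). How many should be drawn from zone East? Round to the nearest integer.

16

N = 66884 + 49537 + 44859 + 30448 = 191728.
n_East = 60·49537/191728 = 15.502... → 16.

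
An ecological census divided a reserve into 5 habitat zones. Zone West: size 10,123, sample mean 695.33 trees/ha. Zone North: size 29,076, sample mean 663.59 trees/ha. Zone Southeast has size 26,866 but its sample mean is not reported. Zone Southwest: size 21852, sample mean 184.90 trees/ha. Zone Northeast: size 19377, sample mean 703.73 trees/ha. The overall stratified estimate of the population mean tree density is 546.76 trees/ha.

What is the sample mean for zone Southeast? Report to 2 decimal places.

N = 10123 + 29076 + 26866 + 21852 + 19377 = 107294.
Overall total = μ·N = 546.76·107294 = 58664067.44.
Subtract the known strata: 10123·695.33 + 29076·663.59 + 21852·184.90 + 19377·703.73 = 44009979.44.
Remaining total for zone Southeast: 58664067.44 − 44009979.44 = 14654088.
Divide by its size: 14654088 / 26866 = 545.4511... → 545.45.

545.45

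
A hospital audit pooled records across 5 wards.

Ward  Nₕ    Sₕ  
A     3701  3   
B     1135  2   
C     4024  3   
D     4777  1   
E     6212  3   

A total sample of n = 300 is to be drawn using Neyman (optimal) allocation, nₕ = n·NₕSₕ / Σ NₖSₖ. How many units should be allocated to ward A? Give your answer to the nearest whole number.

68

A: NₕSₕ = 3701·3 = 11103
B: NₕSₕ = 1135·2 = 2270
C: NₕSₕ = 4024·3 = 12072
D: NₕSₕ = 4777·1 = 4777
E: NₕSₕ = 6212·3 = 18636
Σ NₕSₕ = 48858.
n_A = 300·11103/48858 = 68.175... → 68.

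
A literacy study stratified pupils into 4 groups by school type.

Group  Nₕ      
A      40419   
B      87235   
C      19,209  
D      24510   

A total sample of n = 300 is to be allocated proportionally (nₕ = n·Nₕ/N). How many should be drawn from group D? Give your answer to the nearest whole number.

43

N = 40419 + 87235 + 19209 + 24510 = 171373.
n_D = 300·24510/171373 = 42.906... → 43.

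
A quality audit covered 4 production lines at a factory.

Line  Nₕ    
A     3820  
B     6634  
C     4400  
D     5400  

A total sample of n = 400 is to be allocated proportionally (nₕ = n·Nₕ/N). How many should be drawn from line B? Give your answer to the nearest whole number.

N = 3820 + 6634 + 4400 + 5400 = 20254.
n_B = 400·6634/20254 = 131.016... → 131.

131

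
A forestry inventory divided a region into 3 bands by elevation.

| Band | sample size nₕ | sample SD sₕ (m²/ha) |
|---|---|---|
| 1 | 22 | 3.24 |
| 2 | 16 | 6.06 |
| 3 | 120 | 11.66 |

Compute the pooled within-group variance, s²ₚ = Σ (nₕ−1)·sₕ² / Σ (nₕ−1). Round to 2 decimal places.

109.35

1: (22−1)·3.24² = 21·10.4976 = 220.4496
2: (16−1)·6.06² = 15·36.7236 = 550.854
3: (120−1)·11.66² = 119·135.9556 = 16178.7164
Numerator = 16950.02; denominator = Σ(nₕ−1) = 155.
s²ₚ = 16950.02/155 = 109.3550... → 109.35.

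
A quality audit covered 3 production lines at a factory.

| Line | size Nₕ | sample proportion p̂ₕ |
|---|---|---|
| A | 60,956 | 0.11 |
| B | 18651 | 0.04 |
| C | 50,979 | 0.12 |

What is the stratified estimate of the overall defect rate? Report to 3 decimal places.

Wₕ = Nₕ/N with N = 130586: 0.4668, 0.1428, 0.3904.
p̂_st = 0.4668·0.11 + 0.1428·0.04 + 0.3904·0.12 ≈ 0.10391... → 0.104.

0.104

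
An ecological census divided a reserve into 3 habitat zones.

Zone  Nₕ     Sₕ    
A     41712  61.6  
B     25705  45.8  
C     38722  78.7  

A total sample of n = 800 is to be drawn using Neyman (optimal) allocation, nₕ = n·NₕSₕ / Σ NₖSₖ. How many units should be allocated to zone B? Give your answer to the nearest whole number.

139

Σ NₕSₕ = 41712·61.6 + 25705·45.8 + 38722·78.7 = 6794169.6.
Share for B: 1177289/6794169.6 = 0.17328.
n_B = 800 × 0.17328 = 138.623... → 139.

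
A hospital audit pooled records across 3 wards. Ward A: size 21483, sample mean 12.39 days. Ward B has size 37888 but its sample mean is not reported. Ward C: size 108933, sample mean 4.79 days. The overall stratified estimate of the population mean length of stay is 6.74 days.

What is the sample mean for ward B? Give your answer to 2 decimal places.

Σ Nₕx̄ₕ = N·μ, so 37888·x̄_B = 168304·6.74 − (21483·12.39 + 108933·4.79).
= 1134368.96 − 787963.44 = 346405.52.
x̄_B = 346405.52 / 37888 = 9.1429... → 9.14.

9.14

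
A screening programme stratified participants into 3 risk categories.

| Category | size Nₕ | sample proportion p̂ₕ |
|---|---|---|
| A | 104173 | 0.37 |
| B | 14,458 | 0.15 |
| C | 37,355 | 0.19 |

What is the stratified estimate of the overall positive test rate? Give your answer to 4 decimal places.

Wₕ = Nₕ/N with N = 155986: 0.6678, 0.0927, 0.2395.
p̂_st = 0.6678·0.37 + 0.0927·0.15 + 0.2395·0.19 ≈ 0.306503... → 0.3065.

0.3065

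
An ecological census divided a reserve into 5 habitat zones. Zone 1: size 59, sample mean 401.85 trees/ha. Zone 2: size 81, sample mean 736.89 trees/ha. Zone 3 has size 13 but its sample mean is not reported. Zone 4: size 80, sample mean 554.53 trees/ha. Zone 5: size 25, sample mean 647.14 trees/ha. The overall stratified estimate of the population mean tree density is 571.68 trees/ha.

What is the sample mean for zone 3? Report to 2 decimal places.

N = 59 + 81 + 13 + 80 + 25 = 258.
Overall total = μ·N = 571.68·258 = 147493.44.
Subtract the known strata: 59·401.85 + 81·736.89 + 80·554.53 + 25·647.14 = 143938.14.
Remaining total for zone 3: 147493.44 − 143938.14 = 3555.3.
Divide by its size: 3555.3 / 13 = 273.4846... → 273.48.

273.48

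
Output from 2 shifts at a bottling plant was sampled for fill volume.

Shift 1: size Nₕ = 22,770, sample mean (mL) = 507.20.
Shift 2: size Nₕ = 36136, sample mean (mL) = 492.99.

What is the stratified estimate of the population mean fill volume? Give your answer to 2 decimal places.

498.48

N = 58906; weights Wₕ = Nₕ/N = (0.3865, 0.6135).
x̄_st = Σ Wₕ·x̄ₕ = 0.3865·507.20 + 0.6135·492.99 ≈ 498.4828...
→ 498.48.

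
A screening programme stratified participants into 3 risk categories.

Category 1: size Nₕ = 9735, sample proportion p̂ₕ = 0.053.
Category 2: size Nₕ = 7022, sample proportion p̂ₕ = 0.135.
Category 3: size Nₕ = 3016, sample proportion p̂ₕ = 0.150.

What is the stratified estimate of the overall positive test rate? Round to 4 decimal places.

0.0969

Wₕ = Nₕ/N with N = 19773: 0.4923, 0.3551, 0.1525.
p̂_st = 0.4923·0.053 + 0.3551·0.135 + 0.1525·0.150 ≈ 0.096916... → 0.0969.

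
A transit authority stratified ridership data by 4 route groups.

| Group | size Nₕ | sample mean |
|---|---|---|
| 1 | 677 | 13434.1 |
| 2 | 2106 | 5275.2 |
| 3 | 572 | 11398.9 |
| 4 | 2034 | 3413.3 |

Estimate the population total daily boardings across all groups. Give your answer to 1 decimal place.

33667279.9

Population total = Σ Nₕ·x̄ₕ (each stratum's size times its mean).
677·13434.1 + 2106·5275.2 + 572·11398.9 + 2034·3413.3 = 9094885.7 + 11109571.2 + 6520170.8 + 6942652.2 = 33667279.9.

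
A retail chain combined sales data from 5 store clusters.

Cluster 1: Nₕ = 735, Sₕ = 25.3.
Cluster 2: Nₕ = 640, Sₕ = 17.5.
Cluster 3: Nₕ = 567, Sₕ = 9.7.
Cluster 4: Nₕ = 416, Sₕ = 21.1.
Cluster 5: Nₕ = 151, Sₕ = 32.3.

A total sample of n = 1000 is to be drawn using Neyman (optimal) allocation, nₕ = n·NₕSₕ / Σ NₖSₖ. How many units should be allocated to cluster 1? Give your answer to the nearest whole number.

Σ NₕSₕ = 735·25.3 + 640·17.5 + 567·9.7 + 416·21.1 + 151·32.3 = 48950.3.
Share for 1: 18595.5/48950.3 = 0.37989.
n_1 = 1000 × 0.37989 = 379.885... → 380.

380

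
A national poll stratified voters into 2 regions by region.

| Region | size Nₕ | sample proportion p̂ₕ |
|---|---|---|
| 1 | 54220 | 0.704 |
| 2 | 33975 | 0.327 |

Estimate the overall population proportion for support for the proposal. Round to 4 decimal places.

0.5588

Wₕ = Nₕ/N with N = 88195: 0.6148, 0.3852.
p̂_st = 0.6148·0.704 + 0.3852·0.327 ≈ 0.558770... → 0.5588.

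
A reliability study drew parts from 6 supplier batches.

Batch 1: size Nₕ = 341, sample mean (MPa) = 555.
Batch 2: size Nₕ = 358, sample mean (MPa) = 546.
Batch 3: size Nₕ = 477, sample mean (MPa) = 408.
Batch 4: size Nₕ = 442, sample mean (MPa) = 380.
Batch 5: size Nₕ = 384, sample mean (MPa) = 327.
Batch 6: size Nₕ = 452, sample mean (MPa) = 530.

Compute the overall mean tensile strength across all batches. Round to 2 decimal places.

x̄_st = (Σ Nₕx̄ₕ) / (Σ Nₕ) = (341·555 + 358·546 + 477·408 + 442·380 + 384·327 + 452·530) / 2454
= 1112427 / 2454 = 453.3117... → 453.31.

453.31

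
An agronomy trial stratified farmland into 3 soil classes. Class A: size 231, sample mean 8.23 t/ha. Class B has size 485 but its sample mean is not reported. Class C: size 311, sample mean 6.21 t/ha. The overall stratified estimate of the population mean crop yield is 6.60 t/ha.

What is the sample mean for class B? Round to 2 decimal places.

N = 231 + 485 + 311 = 1027.
Overall total = μ·N = 6.60·1027 = 6778.2.
Subtract the known strata: 231·8.23 + 311·6.21 = 3832.44.
Remaining total for class B: 6778.2 − 3832.44 = 2945.76.
Divide by its size: 2945.76 / 485 = 6.0737... → 6.07.

6.07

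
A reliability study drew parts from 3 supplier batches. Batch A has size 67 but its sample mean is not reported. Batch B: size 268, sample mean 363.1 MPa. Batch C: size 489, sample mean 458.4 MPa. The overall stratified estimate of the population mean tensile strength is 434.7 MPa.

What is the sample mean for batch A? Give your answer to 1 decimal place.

548.1

Σ Nₕx̄ₕ = N·μ, so 67·x̄_A = 824·434.7 − (268·363.1 + 489·458.4).
= 358192.8 − 321468.4 = 36724.4.
x̄_A = 36724.4 / 67 = 548.125... → 548.1.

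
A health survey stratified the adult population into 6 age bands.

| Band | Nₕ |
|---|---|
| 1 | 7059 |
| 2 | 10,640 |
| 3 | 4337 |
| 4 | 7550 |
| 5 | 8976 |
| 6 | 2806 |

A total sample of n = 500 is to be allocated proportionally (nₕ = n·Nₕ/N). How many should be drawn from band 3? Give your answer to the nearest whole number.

52

Share of band 3 = 4337/41368 = 0.10484.
Allocate 500 × 0.10484 = 52.420... → 52.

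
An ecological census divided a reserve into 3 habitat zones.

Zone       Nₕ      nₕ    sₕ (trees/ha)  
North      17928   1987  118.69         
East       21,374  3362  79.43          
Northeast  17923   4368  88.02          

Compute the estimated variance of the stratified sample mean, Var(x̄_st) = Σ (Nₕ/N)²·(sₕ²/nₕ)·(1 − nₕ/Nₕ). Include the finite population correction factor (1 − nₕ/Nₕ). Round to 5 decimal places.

N = 57225; Wₕ = Nₕ/N.
zone North: (17928/57225)²·118.69²/1987·(1 − 1987/17928) = 0.61873715
zone East: (21374/57225)²·79.43²/3362·(1 − 3362/21374) = 0.22062136
zone Northeast: (17923/57225)²·88.02²/4368·(1 − 4368/17923) = 0.13158874
Sum = 0.97094725 → 0.97095.

0.97095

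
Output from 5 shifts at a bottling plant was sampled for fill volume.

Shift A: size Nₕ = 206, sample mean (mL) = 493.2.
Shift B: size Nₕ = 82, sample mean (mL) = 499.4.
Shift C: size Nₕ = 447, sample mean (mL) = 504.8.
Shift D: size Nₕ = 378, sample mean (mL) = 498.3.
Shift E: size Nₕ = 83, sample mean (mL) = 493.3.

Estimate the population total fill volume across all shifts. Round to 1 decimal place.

Estimate total by summing Nₕ·x̄ₕ over strata.
206·493.2 + 82·499.4 + 447·504.8 + 378·498.3 + 83·493.3 = 101599.2 + 40950.8 + 225645.6 + 188357.4 + 40943.9 = 597496.9.

597496.9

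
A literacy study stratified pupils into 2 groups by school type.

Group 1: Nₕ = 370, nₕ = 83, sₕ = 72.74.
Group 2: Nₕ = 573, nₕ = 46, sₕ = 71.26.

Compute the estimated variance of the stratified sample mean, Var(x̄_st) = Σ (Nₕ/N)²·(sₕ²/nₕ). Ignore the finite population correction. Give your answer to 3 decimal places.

N = 943. Term for each stratum: Wₕ²sₕ²/nₕ.
Var(x̄_st) = 9.814057 + 40.758638 = 50.572695 → 50.573.

50.573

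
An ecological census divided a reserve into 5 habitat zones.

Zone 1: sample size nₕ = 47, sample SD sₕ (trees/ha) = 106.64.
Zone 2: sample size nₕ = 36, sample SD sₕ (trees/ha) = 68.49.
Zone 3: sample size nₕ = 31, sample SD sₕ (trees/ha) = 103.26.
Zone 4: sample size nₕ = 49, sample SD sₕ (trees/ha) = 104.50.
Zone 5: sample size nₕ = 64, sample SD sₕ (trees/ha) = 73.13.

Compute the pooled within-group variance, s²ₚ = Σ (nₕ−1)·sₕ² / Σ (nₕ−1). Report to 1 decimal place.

8415.6

Degrees of freedom: 46 + 35 + 30 + 48 + 63 = 222.
Σ(nₕ−1)sₕ² = 46·11372.0896 + 35·4690.8801 + 30·10662.6276 + 48·10920.25 + 63·5347.9969 = 1868271.5578.
s²ₚ = 1868271.5578 / 222 = 8415.638... → 8415.6.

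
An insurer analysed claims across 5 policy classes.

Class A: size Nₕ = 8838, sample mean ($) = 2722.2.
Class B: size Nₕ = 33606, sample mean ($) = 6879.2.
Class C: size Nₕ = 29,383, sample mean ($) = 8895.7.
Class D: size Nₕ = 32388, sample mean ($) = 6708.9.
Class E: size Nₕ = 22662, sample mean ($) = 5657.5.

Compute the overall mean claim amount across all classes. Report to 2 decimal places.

6794.94

x̄_st = (Σ Nₕx̄ₕ) / (Σ Nₕ) = (8838·2722.2 + 33606·6879.2 + 29383·8895.7 + 32388·6708.9 + 22662·5657.5) / 126877
= 862121670.1 / 126877 = 6794.9405... → 6794.94.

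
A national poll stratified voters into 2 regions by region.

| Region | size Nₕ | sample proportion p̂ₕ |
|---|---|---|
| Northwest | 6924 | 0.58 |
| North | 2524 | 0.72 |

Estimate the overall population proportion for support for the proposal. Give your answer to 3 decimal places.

0.617

N = 6924 + 2524 = 9448.
Overall proportion = Σ (Nₕ/N)·p̂ₕ.
Σ Nₕp̂ₕ = 4015.92 + 1817.28 = 5833.2.
5833.2 / 9448 = 0.61740... → 0.617.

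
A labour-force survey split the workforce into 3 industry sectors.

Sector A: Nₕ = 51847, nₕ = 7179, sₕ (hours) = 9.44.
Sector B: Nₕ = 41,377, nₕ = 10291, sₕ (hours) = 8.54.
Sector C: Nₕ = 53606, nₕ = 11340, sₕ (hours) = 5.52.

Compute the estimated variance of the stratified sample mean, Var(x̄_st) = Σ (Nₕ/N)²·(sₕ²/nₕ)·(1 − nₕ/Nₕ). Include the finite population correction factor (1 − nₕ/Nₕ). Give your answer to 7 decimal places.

0.0020386

N = 146830; Wₕ = Nₕ/N.
sector A: (51847/146830)²·9.44²/7179·(1 − 7179/51847) = 0.0013334311
sector B: (41377/146830)²·8.54²/10291·(1 − 10291/41377) = 0.0004228170
sector C: (53606/146830)²·5.52²/11340·(1 − 11340/53606) = 0.0002823840
Sum = 0.0020386320 → 0.0020386.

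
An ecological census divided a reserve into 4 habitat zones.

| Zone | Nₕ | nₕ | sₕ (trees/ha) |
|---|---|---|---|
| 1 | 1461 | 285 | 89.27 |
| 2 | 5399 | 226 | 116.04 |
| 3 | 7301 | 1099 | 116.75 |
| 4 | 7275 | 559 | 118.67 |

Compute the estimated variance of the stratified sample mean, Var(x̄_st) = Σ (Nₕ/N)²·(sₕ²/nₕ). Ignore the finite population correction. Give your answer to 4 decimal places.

N = 21436; Wₕ = Nₕ/N.
zone 1: (1461/21436)²·89.27²/285 = 0.1298910
zone 2: (5399/21436)²·116.04²/226 = 3.7796028
zone 3: (7301/21436)²·116.75²/1099 = 1.4387763
zone 4: (7275/21436)²·118.67²/559 = 2.9016737
Sum = 8.2499439 → 8.2499.

8.2499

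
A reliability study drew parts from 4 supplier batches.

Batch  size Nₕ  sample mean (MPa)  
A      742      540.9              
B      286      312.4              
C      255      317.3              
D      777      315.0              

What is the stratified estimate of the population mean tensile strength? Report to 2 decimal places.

396.29

N = 2060; weights Wₕ = Nₕ/N = (0.3602, 0.1388, 0.1238, 0.3772).
x̄_st = Σ Wₕ·x̄ₕ = 0.3602·540.9 + 0.1388·312.4 + 0.1238·317.3 + 0.3772·315.0 ≈ 396.2916...
→ 396.29.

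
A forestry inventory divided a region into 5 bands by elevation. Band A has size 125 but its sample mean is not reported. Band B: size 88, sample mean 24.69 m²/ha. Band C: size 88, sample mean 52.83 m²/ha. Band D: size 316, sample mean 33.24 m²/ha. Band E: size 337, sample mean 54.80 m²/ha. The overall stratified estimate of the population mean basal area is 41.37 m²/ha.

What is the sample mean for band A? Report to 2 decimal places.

N = 125 + 88 + 88 + 316 + 337 = 954.
Overall total = μ·N = 41.37·954 = 39466.98.
Subtract the known strata: 88·24.69 + 88·52.83 + 316·33.24 + 337·54.80 = 35793.2.
Remaining total for band A: 39466.98 − 35793.2 = 3673.78.
Divide by its size: 3673.78 / 125 = 29.3902... → 29.39.

29.39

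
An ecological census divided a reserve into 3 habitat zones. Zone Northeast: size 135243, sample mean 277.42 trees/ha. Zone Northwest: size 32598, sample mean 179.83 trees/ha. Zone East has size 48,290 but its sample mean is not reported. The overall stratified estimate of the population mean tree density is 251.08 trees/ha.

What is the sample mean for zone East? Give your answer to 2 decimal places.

225.41

Σ Nₕx̄ₕ = N·μ, so 48290·x̄_East = 216131·251.08 − (135243·277.42 + 32598·179.83).
= 54266171.48 − 43381211.4 = 10884960.08.
x̄_East = 10884960.08 / 48290 = 225.4082... → 225.41.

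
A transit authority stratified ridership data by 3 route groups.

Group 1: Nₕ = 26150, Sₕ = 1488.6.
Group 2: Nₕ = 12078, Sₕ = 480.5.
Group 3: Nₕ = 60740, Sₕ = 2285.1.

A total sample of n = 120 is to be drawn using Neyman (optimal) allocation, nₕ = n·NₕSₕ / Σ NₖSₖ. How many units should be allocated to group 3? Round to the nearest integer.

1: NₕSₕ = 26150·1488.6 = 38926890
2: NₕSₕ = 12078·480.5 = 5803479
3: NₕSₕ = 60740·2285.1 = 138796974
Σ NₕSₕ = 183527343.
n_3 = 120·138796974/183527343 = 90.753... → 91.

91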